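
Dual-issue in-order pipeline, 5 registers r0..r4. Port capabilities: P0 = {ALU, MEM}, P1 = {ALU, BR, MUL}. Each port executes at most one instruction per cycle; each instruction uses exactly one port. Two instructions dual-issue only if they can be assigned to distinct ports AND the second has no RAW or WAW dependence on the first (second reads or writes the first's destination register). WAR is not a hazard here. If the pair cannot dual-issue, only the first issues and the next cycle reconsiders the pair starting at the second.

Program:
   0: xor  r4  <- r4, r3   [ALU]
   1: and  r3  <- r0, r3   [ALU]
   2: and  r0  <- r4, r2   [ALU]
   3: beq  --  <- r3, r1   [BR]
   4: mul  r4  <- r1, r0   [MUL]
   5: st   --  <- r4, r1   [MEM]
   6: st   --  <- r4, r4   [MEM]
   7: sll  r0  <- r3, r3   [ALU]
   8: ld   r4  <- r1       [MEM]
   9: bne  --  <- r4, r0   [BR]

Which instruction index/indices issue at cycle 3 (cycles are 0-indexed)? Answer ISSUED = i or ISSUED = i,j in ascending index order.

ISSUED = 5

t=0 i0/i1:xor/and ; 2-wide
t=1 i2/i3:and/beq ; 2-wide
t=2 i4:mul ; RAW r4
t=3 i5:st ; no-port MEM/MEM
t=4 i6/i7:st/sll ; 2-wide
t=5 i8:ld ; RAW r4
t=6 i9:bne ; tail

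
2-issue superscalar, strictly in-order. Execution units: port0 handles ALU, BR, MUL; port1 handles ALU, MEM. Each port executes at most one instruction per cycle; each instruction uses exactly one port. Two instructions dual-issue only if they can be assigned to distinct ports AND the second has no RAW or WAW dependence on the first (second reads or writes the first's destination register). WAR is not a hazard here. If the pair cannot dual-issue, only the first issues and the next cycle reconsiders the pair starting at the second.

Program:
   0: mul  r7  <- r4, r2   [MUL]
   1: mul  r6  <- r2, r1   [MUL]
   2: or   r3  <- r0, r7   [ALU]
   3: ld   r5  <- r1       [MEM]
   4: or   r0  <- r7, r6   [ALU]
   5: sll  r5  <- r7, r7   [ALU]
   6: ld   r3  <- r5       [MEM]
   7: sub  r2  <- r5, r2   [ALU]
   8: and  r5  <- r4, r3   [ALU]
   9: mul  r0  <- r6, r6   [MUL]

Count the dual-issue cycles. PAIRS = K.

t=0 i0:mul.MUL ; no-port MUL/MUL
t=1 i1+i2:mul.MUL+or.ALU ; pair
t=2 i3+i4:ld.MEM+or.ALU ; pair
t=3 i5:sll.ALU ; RAW r5
t=4 i6+i7:ld.MEM+sub.ALU ; pair
t=5 i8+i9:and.ALU+mul.MUL ; pair

PAIRS = 4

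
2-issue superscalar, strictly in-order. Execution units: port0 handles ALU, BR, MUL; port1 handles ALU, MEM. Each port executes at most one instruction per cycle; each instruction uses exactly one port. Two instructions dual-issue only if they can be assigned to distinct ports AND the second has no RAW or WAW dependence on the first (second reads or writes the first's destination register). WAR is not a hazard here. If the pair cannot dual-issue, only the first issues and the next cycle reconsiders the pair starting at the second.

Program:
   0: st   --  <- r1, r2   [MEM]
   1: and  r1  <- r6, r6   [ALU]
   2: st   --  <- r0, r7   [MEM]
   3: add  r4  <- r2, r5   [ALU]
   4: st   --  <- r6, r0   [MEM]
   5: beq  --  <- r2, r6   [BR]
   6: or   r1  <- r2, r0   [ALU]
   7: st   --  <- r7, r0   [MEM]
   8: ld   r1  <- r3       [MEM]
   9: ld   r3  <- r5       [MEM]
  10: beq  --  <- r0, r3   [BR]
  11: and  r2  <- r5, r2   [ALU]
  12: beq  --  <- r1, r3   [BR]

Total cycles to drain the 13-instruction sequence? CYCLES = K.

CYCLES = 8

c0: i0+i1 st.MEM;and.ALU  dual
c1: i2+i3 st.MEM;add.ALU  dual
c2: i4+i5 st.MEM;beq.BR  dual
c3: i6+i7 or.ALU;st.MEM  dual
c4: i8 ld.MEM  no-port MEM/MEM
c5: i9 ld.MEM  RAW r3
c6: i10+i11 beq.BR;and.ALU  dual
c7: i12 beq.BR  tail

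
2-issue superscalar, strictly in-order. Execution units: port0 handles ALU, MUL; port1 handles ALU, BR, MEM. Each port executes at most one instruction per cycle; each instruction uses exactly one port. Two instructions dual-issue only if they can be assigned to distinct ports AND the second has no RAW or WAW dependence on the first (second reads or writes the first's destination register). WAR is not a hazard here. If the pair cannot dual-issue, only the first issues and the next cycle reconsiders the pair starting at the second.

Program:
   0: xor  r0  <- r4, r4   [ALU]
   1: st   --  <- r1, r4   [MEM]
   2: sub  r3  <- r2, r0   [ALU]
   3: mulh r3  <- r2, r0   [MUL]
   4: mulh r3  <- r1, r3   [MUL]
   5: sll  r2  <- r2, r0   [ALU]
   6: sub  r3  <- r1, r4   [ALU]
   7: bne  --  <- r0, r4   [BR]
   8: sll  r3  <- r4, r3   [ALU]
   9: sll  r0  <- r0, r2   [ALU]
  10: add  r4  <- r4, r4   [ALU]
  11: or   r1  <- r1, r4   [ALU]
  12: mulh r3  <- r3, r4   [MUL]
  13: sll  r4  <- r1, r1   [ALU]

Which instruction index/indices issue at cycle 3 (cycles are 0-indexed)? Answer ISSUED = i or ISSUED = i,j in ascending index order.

#0 head=0: xor.ALU/st.MEM i0+i1 2-wide
#1 head=2: sub.ALU i2 WAW r3
#2 head=3: mulh.MUL i3 no-port MUL/MUL
#3 head=4: mulh.MUL/sll.ALU i4+i5 2-wide
#4 head=6: sub.ALU/bne.BR i6+i7 2-wide
#5 head=8: sll.ALU/sll.ALU i8+i9 2-wide
#6 head=10: add.ALU i10 RAW r4
#7 head=11: or.ALU/mulh.MUL i11+i12 2-wide
#8 head=13: sll.ALU i13 tail

ISSUED = 4,5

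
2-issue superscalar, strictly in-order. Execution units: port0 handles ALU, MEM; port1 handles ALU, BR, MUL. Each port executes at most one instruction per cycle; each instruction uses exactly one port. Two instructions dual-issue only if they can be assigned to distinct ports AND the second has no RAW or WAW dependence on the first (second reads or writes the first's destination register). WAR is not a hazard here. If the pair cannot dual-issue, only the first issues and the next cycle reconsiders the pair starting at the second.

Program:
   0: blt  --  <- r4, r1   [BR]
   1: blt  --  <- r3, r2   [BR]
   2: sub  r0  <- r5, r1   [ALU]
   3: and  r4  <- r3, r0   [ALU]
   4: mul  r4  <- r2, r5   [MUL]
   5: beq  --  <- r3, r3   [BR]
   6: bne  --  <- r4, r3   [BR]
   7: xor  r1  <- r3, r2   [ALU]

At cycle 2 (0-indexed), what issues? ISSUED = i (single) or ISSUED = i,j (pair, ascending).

ISSUED = 3

[0] i0  blt  -- no-port BR/BR
[1] i1+i2  blt sub  -- 2-wide
[2] i3  and  -- WAW r4
[3] i4  mul  -- no-port MUL/BR
[4] i5  beq  -- no-port BR/BR
[5] i6+i7  bne xor  -- 2-wide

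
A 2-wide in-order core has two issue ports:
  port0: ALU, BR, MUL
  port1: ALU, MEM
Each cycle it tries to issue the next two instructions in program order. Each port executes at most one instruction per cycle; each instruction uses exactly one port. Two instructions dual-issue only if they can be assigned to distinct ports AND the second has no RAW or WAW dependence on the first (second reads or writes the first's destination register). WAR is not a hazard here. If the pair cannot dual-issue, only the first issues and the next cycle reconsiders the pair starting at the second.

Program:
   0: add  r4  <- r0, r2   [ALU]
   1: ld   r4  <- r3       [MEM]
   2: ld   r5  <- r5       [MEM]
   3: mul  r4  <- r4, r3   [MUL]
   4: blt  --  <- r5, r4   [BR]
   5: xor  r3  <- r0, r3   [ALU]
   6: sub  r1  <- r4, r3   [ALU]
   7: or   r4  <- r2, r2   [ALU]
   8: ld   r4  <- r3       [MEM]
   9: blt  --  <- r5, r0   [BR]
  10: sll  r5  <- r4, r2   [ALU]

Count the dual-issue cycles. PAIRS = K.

  cy0 -> i0 (add.ALU) WAW r4
  cy1 -> i1 (ld.MEM) no-port MEM/MEM
  cy2 -> i2&i3 (ld.MEM;mul.MUL) 2-wide
  cy3 -> i4&i5 (blt.BR;xor.ALU) 2-wide
  cy4 -> i6&i7 (sub.ALU;or.ALU) 2-wide
  cy5 -> i8&i9 (ld.MEM;blt.BR) 2-wide
  cy6 -> i10 (sll.ALU) tail

PAIRS = 4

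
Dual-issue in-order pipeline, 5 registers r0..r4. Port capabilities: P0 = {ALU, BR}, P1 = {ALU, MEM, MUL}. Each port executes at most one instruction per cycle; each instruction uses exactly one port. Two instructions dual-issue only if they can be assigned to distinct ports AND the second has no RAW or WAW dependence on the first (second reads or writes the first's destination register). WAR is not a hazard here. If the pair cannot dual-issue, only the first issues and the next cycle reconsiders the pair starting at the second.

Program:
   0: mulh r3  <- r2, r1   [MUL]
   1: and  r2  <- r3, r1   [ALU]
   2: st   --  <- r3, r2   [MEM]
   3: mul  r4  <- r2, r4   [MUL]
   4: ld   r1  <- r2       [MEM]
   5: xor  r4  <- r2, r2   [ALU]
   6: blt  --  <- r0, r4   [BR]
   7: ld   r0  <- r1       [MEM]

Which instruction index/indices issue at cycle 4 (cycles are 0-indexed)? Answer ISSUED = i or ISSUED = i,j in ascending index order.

#0 head=0: mulh i0 RAW r3
#1 head=1: and i1 RAW r2
#2 head=2: st i2 no-port MEM/MUL
#3 head=3: mul i3 no-port MUL/MEM
#4 head=4: ld xor i4&i5 dual
#5 head=6: blt ld i6&i7 dual

ISSUED = 4,5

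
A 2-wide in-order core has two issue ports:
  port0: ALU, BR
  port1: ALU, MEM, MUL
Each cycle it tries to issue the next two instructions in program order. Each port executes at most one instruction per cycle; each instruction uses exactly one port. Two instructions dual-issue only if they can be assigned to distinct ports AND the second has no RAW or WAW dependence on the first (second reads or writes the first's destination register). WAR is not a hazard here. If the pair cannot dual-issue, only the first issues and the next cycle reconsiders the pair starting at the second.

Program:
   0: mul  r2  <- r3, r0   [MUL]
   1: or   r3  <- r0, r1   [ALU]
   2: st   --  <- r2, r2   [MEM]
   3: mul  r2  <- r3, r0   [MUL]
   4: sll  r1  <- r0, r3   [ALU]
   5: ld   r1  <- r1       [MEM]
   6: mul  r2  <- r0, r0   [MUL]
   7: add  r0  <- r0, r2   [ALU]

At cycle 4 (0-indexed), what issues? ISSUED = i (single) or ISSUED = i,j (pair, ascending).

ISSUED = 6

  cy0 -> i0&i1 (mul or) pair
  cy1 -> i2 (st) no-port MEM/MUL
  cy2 -> i3&i4 (mul sll) pair
  cy3 -> i5 (ld) no-port MEM/MUL
  cy4 -> i6 (mul) RAW r2
  cy5 -> i7 (add) tail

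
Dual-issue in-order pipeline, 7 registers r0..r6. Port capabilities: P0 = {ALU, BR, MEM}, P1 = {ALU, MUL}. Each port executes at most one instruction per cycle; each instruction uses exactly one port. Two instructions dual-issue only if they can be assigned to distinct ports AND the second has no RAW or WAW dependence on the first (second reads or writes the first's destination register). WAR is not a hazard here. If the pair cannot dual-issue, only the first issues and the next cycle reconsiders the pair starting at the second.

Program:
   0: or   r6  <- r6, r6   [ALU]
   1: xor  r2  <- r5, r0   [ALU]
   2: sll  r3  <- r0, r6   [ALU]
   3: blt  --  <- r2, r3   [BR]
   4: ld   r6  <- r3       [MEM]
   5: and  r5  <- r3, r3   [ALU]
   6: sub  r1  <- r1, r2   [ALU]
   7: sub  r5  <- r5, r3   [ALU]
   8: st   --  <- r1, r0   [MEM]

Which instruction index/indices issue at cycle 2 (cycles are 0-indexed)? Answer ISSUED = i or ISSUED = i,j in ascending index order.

[0] i0+i1  or.ALU xor.ALU  -- pair
[1] i2  sll.ALU  -- RAW r3
[2] i3  blt.BR  -- no-port BR/MEM
[3] i4+i5  ld.MEM and.ALU  -- pair
[4] i6+i7  sub.ALU sub.ALU  -- pair
[5] i8  st.MEM  -- tail

ISSUED = 3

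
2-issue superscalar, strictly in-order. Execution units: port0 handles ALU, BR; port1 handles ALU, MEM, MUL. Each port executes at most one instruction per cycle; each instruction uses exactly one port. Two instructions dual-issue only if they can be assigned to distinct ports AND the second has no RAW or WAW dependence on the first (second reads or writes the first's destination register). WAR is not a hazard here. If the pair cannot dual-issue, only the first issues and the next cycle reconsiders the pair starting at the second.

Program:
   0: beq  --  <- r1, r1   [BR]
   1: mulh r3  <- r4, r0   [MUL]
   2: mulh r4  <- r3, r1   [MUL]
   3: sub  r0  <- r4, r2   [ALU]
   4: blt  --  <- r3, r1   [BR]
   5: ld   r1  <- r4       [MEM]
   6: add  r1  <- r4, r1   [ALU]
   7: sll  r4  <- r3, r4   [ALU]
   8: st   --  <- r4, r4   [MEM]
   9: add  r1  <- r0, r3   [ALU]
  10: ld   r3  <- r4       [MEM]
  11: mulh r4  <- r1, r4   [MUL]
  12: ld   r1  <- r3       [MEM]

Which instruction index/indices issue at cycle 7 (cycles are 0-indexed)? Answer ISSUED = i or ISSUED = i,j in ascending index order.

  cy0 -> i0,i1 (beq/mulh) pair
  cy1 -> i2 (mulh) RAW r4
  cy2 -> i3,i4 (sub/blt) pair
  cy3 -> i5 (ld) RAW+WAW r1
  cy4 -> i6,i7 (add/sll) pair
  cy5 -> i8,i9 (st/add) pair
  cy6 -> i10 (ld) no-port MEM/MUL
  cy7 -> i11 (mulh) no-port MUL/MEM
  cy8 -> i12 (ld) tail

ISSUED = 11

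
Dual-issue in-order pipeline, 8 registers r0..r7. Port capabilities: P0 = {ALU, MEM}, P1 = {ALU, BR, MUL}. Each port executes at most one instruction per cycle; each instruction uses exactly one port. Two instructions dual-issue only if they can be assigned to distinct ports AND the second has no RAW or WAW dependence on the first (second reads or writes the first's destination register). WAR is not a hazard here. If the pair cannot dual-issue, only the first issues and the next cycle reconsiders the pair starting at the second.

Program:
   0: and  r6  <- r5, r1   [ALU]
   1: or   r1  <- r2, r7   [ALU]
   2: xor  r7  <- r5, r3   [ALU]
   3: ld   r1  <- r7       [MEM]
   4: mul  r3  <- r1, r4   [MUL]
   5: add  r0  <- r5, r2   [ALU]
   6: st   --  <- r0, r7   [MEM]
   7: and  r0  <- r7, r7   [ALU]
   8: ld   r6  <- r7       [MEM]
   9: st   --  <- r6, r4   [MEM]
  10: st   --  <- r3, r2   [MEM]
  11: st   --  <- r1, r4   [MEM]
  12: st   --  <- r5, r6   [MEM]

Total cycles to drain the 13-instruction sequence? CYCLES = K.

CYCLES = 10

#0 head=0: and/or i0,i1 dual
#1 head=2: xor i2 RAW r7
#2 head=3: ld i3 RAW r1
#3 head=4: mul/add i4,i5 dual
#4 head=6: st/and i6,i7 dual
#5 head=8: ld i8 no-port MEM/MEM
#6 head=9: st i9 no-port MEM/MEM
#7 head=10: st i10 no-port MEM/MEM
#8 head=11: st i11 no-port MEM/MEM
#9 head=12: st i12 tail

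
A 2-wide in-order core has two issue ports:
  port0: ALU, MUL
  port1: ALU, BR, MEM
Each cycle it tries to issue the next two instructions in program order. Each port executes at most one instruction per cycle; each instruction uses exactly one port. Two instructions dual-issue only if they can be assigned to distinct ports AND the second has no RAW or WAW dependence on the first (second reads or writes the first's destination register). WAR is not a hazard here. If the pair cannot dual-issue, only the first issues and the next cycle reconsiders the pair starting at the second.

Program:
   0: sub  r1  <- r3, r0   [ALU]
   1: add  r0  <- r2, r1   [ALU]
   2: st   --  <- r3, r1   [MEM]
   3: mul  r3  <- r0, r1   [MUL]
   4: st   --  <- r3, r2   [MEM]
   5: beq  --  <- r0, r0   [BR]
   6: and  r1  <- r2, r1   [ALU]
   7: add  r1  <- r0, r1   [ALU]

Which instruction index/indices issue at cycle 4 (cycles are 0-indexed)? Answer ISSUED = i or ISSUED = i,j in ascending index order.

ISSUED = 5,6

  cy0 -> i0 (sub) RAW r1
  cy1 -> i1/i2 (add+st) 2-wide
  cy2 -> i3 (mul) RAW r3
  cy3 -> i4 (st) no-port MEM/BR
  cy4 -> i5/i6 (beq+and) 2-wide
  cy5 -> i7 (add) tail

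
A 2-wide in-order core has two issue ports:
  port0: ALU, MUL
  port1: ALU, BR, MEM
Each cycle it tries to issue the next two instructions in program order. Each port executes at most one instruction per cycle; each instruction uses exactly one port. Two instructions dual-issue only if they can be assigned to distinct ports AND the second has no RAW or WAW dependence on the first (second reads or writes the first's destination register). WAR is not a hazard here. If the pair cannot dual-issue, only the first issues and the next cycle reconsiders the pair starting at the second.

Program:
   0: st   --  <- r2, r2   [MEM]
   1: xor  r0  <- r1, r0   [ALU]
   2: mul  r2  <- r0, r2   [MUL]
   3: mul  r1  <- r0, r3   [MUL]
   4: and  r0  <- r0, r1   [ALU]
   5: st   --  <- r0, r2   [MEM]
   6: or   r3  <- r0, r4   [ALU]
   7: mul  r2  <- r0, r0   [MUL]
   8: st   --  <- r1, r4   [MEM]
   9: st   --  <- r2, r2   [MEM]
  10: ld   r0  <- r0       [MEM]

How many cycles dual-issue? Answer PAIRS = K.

[0] i0+i1  st.MEM;xor.ALU  -- pair
[1] i2  mul.MUL  -- no-port MUL/MUL
[2] i3  mul.MUL  -- RAW r1
[3] i4  and.ALU  -- RAW r0
[4] i5+i6  st.MEM;or.ALU  -- pair
[5] i7+i8  mul.MUL;st.MEM  -- pair
[6] i9  st.MEM  -- no-port MEM/MEM
[7] i10  ld.MEM  -- tail

PAIRS = 3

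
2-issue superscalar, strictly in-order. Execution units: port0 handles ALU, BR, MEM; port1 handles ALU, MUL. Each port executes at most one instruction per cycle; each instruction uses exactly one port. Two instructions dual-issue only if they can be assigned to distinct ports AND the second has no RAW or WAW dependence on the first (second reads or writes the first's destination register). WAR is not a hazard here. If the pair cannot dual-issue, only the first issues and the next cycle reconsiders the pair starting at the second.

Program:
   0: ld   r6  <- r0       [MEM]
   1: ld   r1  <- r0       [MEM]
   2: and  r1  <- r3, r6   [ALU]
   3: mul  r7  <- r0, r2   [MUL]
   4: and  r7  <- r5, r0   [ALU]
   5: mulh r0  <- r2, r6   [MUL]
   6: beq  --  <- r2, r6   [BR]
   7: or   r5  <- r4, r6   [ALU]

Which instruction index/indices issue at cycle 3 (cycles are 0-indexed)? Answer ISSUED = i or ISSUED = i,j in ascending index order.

ISSUED = 4,5

[0] i0  ld.MEM  -- no-port MEM/MEM
[1] i1  ld.MEM  -- WAW r1
[2] i2/i3  and.ALU;mul.MUL  -- dual
[3] i4/i5  and.ALU;mulh.MUL  -- dual
[4] i6/i7  beq.BR;or.ALU  -- dual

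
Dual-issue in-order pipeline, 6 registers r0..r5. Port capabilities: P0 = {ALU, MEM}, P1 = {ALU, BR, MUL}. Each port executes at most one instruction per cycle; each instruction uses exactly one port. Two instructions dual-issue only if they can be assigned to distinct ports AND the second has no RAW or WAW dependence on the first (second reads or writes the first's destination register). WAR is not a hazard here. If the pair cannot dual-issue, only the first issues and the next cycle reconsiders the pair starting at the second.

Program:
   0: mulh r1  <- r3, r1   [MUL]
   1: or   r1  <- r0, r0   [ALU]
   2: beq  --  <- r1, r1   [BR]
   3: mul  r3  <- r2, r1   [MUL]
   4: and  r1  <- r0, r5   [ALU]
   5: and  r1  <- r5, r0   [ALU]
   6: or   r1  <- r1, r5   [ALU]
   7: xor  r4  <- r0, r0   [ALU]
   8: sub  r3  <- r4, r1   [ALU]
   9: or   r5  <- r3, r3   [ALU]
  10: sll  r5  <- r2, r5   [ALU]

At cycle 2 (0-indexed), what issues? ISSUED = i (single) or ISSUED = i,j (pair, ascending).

  cy0 -> i0 (mulh.MUL) WAW r1
  cy1 -> i1 (or.ALU) RAW r1
  cy2 -> i2 (beq.BR) no-port BR/MUL
  cy3 -> i3&i4 (mul.MUL+and.ALU) 2-wide
  cy4 -> i5 (and.ALU) RAW+WAW r1
  cy5 -> i6&i7 (or.ALU+xor.ALU) 2-wide
  cy6 -> i8 (sub.ALU) RAW r3
  cy7 -> i9 (or.ALU) RAW+WAW r5
  cy8 -> i10 (sll.ALU) tail

ISSUED = 2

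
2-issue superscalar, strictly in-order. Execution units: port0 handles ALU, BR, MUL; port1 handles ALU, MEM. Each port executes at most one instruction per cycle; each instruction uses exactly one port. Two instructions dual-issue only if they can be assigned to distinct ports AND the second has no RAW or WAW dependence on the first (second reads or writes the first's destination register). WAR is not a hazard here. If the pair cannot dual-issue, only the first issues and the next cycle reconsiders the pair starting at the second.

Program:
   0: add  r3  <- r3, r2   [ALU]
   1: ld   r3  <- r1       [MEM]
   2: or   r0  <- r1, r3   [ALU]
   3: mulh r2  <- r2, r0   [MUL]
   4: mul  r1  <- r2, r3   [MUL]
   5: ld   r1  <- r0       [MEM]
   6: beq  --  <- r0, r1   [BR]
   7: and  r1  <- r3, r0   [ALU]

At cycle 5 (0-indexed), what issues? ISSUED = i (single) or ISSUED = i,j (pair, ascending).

ISSUED = 5

0. add @i0  | WAW r3
1. ld @i1  | RAW r3
2. or @i2  | RAW r0
3. mulh @i3  | no-port MUL/MUL
4. mul @i4  | WAW r1
5. ld @i5  | RAW r1
6. beq/and @i6+i7  | dual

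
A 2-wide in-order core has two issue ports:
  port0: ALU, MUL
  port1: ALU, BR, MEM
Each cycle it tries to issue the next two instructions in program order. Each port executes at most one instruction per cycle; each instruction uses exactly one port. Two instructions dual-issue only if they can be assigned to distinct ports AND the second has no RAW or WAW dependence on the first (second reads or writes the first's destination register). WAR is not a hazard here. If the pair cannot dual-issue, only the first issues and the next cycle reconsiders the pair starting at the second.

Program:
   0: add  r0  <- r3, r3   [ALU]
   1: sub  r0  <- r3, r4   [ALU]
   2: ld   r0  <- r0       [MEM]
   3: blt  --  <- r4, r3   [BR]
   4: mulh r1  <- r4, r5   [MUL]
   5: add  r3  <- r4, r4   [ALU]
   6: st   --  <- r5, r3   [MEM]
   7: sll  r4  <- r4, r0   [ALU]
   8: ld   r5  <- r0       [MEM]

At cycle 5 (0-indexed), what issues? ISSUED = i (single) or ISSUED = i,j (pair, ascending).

ISSUED = 6,7

[0] i0  add  -- WAW r0
[1] i1  sub  -- RAW+WAW r0
[2] i2  ld  -- no-port MEM/BR
[3] i3&i4  blt/mulh  -- 2-wide
[4] i5  add  -- RAW r3
[5] i6&i7  st/sll  -- 2-wide
[6] i8  ld  -- tail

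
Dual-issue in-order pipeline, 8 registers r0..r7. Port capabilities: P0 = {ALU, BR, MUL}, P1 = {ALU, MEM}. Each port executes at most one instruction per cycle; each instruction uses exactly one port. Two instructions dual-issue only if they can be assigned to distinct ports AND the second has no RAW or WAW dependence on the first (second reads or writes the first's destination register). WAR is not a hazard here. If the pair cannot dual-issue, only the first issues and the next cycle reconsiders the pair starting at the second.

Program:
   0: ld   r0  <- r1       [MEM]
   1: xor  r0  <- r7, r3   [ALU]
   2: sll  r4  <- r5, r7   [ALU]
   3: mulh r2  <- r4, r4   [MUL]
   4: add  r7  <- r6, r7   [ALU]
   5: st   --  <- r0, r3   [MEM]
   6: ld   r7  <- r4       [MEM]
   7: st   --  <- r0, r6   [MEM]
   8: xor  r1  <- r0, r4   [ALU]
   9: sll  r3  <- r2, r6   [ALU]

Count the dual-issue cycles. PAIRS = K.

c0: i0 ld  WAW r0
c1: i1+i2 xor sll  pair
c2: i3+i4 mulh add  pair
c3: i5 st  no-port MEM/MEM
c4: i6 ld  no-port MEM/MEM
c5: i7+i8 st xor  pair
c6: i9 sll  tail

PAIRS = 3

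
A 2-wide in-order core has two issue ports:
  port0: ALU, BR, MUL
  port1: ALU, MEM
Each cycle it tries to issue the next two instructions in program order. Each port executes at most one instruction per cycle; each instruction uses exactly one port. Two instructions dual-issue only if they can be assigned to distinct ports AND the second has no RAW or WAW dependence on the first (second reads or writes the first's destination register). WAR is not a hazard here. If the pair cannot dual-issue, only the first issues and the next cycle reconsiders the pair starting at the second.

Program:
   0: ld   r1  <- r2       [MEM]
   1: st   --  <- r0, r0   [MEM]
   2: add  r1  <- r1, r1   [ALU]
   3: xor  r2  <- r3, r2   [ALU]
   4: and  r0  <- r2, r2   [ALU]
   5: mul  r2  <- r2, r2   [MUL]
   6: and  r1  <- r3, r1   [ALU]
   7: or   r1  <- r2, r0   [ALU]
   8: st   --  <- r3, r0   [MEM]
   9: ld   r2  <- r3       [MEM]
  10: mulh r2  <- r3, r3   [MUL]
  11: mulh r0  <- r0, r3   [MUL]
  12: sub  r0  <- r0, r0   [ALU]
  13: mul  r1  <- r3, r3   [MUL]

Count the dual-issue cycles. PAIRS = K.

0. ld @i0  | no-port MEM/MEM
1. st;add @i1+i2  | dual
2. xor @i3  | RAW r2
3. and;mul @i4+i5  | dual
4. and @i6  | WAW r1
5. or;st @i7+i8  | dual
6. ld @i9  | WAW r2
7. mulh @i10  | no-port MUL/MUL
8. mulh @i11  | RAW+WAW r0
9. sub;mul @i12+i13  | dual

PAIRS = 4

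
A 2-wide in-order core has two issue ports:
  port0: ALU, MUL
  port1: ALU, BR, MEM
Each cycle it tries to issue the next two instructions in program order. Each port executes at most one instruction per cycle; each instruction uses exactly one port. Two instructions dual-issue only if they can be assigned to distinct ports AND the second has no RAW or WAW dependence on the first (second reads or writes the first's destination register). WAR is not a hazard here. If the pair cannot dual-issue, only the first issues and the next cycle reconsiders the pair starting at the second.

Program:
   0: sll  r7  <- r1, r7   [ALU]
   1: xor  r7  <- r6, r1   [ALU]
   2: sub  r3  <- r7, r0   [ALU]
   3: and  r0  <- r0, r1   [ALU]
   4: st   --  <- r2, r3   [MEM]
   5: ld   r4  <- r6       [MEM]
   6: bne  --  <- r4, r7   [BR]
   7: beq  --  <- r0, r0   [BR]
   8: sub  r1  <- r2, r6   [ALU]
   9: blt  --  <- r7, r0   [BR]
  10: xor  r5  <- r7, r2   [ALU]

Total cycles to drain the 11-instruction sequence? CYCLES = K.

  cy0 -> i0 (sll.ALU) WAW r7
  cy1 -> i1 (xor.ALU) RAW r7
  cy2 -> i2,i3 (sub.ALU+and.ALU) 2-wide
  cy3 -> i4 (st.MEM) no-port MEM/MEM
  cy4 -> i5 (ld.MEM) no-port MEM/BR
  cy5 -> i6 (bne.BR) no-port BR/BR
  cy6 -> i7,i8 (beq.BR+sub.ALU) 2-wide
  cy7 -> i9,i10 (blt.BR+xor.ALU) 2-wide

CYCLES = 8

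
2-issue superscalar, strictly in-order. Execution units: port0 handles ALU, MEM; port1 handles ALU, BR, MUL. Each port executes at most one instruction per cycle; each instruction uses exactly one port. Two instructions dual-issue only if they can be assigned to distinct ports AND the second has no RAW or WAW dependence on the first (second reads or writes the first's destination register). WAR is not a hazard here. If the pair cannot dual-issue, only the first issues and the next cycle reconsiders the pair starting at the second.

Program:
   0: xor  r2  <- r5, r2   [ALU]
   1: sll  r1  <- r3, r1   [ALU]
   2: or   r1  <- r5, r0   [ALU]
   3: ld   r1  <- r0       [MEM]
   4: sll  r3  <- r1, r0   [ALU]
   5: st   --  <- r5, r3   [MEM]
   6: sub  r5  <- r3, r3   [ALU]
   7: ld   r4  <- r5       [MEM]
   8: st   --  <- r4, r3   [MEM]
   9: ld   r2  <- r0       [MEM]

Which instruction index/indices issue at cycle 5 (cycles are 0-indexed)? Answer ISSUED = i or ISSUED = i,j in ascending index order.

ISSUED = 7

[0] i0&i1  xor sll  -- dual
[1] i2  or  -- WAW r1
[2] i3  ld  -- RAW r1
[3] i4  sll  -- RAW r3
[4] i5&i6  st sub  -- dual
[5] i7  ld  -- no-port MEM/MEM
[6] i8  st  -- no-port MEM/MEM
[7] i9  ld  -- tail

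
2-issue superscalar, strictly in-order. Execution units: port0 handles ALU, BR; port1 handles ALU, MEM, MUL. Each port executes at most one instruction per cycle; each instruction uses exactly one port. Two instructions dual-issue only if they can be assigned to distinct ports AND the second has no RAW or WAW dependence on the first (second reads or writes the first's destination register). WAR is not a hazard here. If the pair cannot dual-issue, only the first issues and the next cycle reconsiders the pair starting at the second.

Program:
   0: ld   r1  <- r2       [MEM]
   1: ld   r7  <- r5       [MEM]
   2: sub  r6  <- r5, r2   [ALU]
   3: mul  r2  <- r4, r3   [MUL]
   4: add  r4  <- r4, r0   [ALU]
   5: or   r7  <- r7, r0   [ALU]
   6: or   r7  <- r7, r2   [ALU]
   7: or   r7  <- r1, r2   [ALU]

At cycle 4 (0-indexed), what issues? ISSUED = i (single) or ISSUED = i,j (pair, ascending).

c0: i0 ld  no-port MEM/MEM
c1: i1&i2 ld sub  pair
c2: i3&i4 mul add  pair
c3: i5 or  RAW+WAW r7
c4: i6 or  WAW r7
c5: i7 or  tail

ISSUED = 6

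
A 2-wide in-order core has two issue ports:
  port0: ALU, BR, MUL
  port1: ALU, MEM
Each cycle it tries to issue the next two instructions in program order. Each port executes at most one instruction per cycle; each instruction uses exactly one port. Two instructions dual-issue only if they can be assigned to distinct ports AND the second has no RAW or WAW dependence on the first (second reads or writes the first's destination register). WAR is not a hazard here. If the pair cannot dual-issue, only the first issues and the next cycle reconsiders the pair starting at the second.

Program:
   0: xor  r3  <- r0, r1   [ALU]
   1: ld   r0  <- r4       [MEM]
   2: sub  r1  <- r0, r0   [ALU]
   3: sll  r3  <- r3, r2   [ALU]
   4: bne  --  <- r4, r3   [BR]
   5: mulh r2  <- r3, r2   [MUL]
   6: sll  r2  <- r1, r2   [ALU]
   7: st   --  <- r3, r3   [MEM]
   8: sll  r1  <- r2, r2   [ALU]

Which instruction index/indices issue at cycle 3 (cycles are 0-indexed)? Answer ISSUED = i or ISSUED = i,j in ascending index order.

  cy0 -> i0/i1 (xor ld) dual
  cy1 -> i2/i3 (sub sll) dual
  cy2 -> i4 (bne) no-port BR/MUL
  cy3 -> i5 (mulh) RAW+WAW r2
  cy4 -> i6/i7 (sll st) dual
  cy5 -> i8 (sll) tail

ISSUED = 5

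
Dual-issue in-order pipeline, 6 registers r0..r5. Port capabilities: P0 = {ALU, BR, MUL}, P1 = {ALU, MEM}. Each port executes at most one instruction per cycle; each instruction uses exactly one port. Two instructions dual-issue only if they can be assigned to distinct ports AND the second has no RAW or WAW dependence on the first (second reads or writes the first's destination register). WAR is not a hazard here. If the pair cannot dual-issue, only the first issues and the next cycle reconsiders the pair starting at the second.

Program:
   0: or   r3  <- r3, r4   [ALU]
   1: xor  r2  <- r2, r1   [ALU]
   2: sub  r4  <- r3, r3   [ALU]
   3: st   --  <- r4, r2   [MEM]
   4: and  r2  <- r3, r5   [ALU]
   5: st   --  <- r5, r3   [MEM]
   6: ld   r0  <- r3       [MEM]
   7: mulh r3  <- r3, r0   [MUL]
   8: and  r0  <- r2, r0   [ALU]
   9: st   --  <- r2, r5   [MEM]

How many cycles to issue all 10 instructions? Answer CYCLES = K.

CYCLES = 7

  cy0 -> i0&i1 (or.ALU xor.ALU) pair
  cy1 -> i2 (sub.ALU) RAW r4
  cy2 -> i3&i4 (st.MEM and.ALU) pair
  cy3 -> i5 (st.MEM) no-port MEM/MEM
  cy4 -> i6 (ld.MEM) RAW r0
  cy5 -> i7&i8 (mulh.MUL and.ALU) pair
  cy6 -> i9 (st.MEM) tail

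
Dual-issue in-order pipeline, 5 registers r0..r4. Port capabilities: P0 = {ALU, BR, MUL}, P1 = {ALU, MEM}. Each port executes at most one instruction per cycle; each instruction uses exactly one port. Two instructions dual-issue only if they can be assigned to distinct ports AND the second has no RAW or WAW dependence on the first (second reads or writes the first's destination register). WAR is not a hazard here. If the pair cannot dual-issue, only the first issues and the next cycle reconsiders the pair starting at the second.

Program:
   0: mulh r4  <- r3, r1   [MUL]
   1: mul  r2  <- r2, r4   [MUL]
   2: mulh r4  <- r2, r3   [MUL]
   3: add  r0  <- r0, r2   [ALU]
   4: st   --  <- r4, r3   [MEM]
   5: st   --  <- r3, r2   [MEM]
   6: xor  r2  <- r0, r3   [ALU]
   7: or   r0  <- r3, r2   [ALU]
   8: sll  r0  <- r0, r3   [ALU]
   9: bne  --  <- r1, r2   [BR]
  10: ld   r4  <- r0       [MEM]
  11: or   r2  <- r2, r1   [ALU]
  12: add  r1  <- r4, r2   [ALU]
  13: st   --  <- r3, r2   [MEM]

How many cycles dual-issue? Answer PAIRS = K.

PAIRS = 5

c0: i0 mulh.MUL  no-port MUL/MUL
c1: i1 mul.MUL  no-port MUL/MUL
c2: i2,i3 mulh.MUL;add.ALU  dual
c3: i4 st.MEM  no-port MEM/MEM
c4: i5,i6 st.MEM;xor.ALU  dual
c5: i7 or.ALU  RAW+WAW r0
c6: i8,i9 sll.ALU;bne.BR  dual
c7: i10,i11 ld.MEM;or.ALU  dual
c8: i12,i13 add.ALU;st.MEM  dual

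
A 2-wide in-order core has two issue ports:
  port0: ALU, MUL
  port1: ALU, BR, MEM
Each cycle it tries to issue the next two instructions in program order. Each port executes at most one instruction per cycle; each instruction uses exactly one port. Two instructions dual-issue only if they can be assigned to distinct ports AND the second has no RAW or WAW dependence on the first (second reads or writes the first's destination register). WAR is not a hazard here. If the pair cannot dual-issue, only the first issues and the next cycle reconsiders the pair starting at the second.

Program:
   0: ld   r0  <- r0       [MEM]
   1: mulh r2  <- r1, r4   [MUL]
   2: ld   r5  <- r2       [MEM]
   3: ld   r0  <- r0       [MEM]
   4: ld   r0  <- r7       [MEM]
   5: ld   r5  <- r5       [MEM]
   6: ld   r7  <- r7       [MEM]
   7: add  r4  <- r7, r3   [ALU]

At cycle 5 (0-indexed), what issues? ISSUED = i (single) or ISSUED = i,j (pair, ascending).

c0: i0,i1 ld.MEM mulh.MUL  2-wide
c1: i2 ld.MEM  no-port MEM/MEM
c2: i3 ld.MEM  no-port MEM/MEM
c3: i4 ld.MEM  no-port MEM/MEM
c4: i5 ld.MEM  no-port MEM/MEM
c5: i6 ld.MEM  RAW r7
c6: i7 add.ALU  tail

ISSUED = 6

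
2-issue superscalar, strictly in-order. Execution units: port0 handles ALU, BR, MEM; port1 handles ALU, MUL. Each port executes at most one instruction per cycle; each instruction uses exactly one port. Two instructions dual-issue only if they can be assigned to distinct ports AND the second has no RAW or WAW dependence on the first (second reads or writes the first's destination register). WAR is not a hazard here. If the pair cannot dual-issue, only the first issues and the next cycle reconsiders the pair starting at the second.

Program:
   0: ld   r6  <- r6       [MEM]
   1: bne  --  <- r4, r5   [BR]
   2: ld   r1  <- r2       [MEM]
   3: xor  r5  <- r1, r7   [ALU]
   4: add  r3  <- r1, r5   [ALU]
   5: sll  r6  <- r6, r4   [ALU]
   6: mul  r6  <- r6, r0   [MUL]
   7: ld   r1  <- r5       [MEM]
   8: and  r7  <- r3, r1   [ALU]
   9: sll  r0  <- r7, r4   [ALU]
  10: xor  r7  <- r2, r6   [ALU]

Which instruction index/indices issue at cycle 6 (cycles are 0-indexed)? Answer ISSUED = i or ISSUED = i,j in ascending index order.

ISSUED = 8

t=0 i0:ld.MEM ; no-port MEM/BR
t=1 i1:bne.BR ; no-port BR/MEM
t=2 i2:ld.MEM ; RAW r1
t=3 i3:xor.ALU ; RAW r5
t=4 i4&i5:add.ALU sll.ALU ; pair
t=5 i6&i7:mul.MUL ld.MEM ; pair
t=6 i8:and.ALU ; RAW r7
t=7 i9&i10:sll.ALU xor.ALU ; pair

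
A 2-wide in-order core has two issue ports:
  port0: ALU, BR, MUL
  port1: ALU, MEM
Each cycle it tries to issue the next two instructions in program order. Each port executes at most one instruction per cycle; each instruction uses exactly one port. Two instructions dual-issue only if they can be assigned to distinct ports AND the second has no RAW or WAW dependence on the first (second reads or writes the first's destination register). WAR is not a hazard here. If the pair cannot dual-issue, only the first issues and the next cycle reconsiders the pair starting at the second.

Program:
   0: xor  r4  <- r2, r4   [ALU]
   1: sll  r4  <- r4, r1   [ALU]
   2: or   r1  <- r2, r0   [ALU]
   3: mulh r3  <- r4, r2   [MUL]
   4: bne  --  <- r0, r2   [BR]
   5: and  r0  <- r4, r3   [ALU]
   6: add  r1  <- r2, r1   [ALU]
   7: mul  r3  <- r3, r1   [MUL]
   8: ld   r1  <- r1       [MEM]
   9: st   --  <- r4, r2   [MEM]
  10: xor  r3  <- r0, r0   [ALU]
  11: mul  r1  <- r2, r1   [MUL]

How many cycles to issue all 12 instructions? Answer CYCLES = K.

#0 head=0: xor i0 RAW+WAW r4
#1 head=1: sll;or i1/i2 pair
#2 head=3: mulh i3 no-port MUL/BR
#3 head=4: bne;and i4/i5 pair
#4 head=6: add i6 RAW r1
#5 head=7: mul;ld i7/i8 pair
#6 head=9: st;xor i9/i10 pair
#7 head=11: mul i11 tail

CYCLES = 8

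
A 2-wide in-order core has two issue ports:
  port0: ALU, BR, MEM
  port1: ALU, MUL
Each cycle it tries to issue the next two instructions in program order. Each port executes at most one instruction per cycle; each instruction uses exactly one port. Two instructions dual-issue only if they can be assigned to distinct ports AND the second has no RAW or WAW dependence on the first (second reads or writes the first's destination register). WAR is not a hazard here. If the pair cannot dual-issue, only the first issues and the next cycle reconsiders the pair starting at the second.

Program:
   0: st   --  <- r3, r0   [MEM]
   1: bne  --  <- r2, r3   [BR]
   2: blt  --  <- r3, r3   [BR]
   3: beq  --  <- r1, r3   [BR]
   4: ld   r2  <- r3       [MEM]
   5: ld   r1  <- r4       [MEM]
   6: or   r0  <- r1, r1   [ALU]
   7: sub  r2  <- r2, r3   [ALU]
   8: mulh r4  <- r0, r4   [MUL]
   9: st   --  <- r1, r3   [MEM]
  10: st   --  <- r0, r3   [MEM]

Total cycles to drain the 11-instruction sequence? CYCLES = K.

CYCLES = 9

[0] i0  st  -- no-port MEM/BR
[1] i1  bne  -- no-port BR/BR
[2] i2  blt  -- no-port BR/BR
[3] i3  beq  -- no-port BR/MEM
[4] i4  ld  -- no-port MEM/MEM
[5] i5  ld  -- RAW r1
[6] i6/i7  or sub  -- pair
[7] i8/i9  mulh st  -- pair
[8] i10  st  -- tail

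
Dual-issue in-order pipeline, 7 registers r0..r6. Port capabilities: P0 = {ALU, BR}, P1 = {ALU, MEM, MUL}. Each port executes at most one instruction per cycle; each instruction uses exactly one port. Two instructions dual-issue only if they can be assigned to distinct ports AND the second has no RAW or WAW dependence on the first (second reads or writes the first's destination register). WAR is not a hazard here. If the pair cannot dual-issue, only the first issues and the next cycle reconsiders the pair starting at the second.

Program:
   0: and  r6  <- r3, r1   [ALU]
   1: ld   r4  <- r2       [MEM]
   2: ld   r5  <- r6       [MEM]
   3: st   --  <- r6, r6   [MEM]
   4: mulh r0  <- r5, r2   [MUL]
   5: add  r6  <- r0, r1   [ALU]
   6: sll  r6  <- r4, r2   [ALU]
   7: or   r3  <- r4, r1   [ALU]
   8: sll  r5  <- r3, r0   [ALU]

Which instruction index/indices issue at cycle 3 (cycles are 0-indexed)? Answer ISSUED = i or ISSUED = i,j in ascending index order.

ISSUED = 4

0. and/ld @i0&i1  | dual
1. ld @i2  | no-port MEM/MEM
2. st @i3  | no-port MEM/MUL
3. mulh @i4  | RAW r0
4. add @i5  | WAW r6
5. sll/or @i6&i7  | dual
6. sll @i8  | tail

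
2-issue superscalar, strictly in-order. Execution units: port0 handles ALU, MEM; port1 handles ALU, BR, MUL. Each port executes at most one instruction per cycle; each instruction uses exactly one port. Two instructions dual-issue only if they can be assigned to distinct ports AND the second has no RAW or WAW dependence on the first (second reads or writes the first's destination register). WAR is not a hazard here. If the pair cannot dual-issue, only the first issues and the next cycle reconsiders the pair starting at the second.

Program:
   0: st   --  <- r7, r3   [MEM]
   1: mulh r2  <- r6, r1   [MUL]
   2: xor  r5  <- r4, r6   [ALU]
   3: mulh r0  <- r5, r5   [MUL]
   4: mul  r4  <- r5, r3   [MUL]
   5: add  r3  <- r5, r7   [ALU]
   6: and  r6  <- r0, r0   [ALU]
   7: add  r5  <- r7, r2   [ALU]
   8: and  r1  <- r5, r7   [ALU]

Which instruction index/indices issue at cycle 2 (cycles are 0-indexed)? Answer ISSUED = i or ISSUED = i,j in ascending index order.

#0 head=0: st mulh i0/i1 dual
#1 head=2: xor i2 RAW r5
#2 head=3: mulh i3 no-port MUL/MUL
#3 head=4: mul add i4/i5 dual
#4 head=6: and add i6/i7 dual
#5 head=8: and i8 tail

ISSUED = 3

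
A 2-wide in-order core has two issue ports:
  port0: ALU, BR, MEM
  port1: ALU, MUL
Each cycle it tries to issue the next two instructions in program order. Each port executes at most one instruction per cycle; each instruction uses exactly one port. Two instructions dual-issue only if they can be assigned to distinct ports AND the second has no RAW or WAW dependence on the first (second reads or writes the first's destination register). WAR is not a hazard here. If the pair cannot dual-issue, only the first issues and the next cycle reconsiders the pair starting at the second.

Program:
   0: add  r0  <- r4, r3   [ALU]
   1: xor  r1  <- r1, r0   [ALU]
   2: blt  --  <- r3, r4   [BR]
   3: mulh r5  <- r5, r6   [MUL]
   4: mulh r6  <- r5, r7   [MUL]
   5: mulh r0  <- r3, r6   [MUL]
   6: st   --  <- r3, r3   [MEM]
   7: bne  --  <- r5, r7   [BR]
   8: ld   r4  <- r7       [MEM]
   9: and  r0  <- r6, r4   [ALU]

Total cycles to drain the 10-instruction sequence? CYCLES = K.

  cy0 -> i0 (add) RAW r0
  cy1 -> i1&i2 (xor/blt) 2-wide
  cy2 -> i3 (mulh) no-port MUL/MUL
  cy3 -> i4 (mulh) no-port MUL/MUL
  cy4 -> i5&i6 (mulh/st) 2-wide
  cy5 -> i7 (bne) no-port BR/MEM
  cy6 -> i8 (ld) RAW r4
  cy7 -> i9 (and) tail

CYCLES = 8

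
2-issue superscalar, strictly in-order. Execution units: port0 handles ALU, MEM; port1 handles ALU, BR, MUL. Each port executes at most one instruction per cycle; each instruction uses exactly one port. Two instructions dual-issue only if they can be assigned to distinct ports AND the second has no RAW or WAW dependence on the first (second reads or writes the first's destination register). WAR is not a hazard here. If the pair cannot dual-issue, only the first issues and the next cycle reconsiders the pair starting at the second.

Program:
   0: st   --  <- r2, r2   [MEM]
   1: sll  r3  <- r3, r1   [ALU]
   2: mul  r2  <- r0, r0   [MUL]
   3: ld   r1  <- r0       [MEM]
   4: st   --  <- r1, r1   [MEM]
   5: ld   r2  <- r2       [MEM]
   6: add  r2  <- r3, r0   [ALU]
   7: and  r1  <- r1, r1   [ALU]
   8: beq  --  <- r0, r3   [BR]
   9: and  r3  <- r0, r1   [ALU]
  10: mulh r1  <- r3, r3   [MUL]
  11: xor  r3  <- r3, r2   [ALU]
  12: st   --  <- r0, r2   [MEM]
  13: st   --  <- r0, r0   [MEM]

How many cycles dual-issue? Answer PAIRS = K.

PAIRS = 5

0. st;sll @i0+i1  | pair
1. mul;ld @i2+i3  | pair
2. st @i4  | no-port MEM/MEM
3. ld @i5  | WAW r2
4. add;and @i6+i7  | pair
5. beq;and @i8+i9  | pair
6. mulh;xor @i10+i11  | pair
7. st @i12  | no-port MEM/MEM
8. st @i13  | tail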